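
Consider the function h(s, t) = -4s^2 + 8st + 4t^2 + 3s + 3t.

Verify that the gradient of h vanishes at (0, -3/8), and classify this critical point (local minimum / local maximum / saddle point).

∇h = (-8s + 8t + 3, 8s + 8t + 3); substituting (0, -3/8) gives ∇h = (0, 0), so (0, -3/8) is indeed a critical point.
The Hessian of h is constant: H = [[-8, 8], [8, 8]].
det(H) = (-8)·8 − 8² = -128.
Since det(H) < 0, H is indefinite and the critical point is a saddle point.

saddle point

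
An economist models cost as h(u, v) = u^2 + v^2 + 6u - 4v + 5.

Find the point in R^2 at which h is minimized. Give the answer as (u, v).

(-3, 2)

h(u,v) separates as P(u) + Q(v) + 5, so its minimum is min P + min Q + 5.
P'(u) = 2u + 6 vanishes at u ∈ {-3}; Q'(v) = 2v - 4 vanishes at v ∈ {2}.
Local minima of P (where P''>0): P(-3)=-9. Local minima of Q: Q(2)=-4.
So the global minimum of h is P(-3) + Q(2) + 5 = -9 − 4 + 5 = -8, attained at (-3, 2).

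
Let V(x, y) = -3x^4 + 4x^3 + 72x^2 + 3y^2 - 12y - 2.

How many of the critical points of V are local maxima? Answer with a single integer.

V separates as a function of x plus a function of y, so ∇V=0 decouples.
∂V/∂x = -12x(x - 4)(x + 3) = 0 at x ∈ {-3, 0, 4}; ∂V/∂y = 6(y - 2) = 0 at y ∈ {2}.
The Hessian is diagonal: diag(V_xx, V_yy). Second derivatives: V_xx(-3)=-252, V_xx(0)=144, V_xx(4)=-336; V_yy(2)=6.
Local maxima occur where both diagonal entries negative: none. Count: 0.

0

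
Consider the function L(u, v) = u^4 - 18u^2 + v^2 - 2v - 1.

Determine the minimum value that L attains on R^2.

-83

L(u,v) separates as P(u) + Q(v) − 1, so its minimum is min P + min Q − 1.
P'(u) = 4u(u - 3)(u + 3) vanishes at u ∈ {-3, 0, 3}; Q'(v) = 2v - 2 vanishes at v ∈ {1}.
Local minima of P (where P''>0): P(-3)=-81, P(3)=-81. Local minima of Q: Q(1)=-1.
So the global minimum of L is P(-3) + Q(1) − 1 = -81 − 1 − 1 = -83, attained at (-3, 1).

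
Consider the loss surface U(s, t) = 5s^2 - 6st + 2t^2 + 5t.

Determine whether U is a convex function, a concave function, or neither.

convex

U is quadratic, so its Hessian is the constant matrix H = [[10, -6], [-6, 4]].
det(H) = 4, tr(H) = 14.
det(H) > 0 and tr(H) > 0, so H is positive definite everywhere: convex.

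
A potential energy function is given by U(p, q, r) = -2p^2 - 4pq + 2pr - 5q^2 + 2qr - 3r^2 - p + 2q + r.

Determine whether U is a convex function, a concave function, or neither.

concave

U is quadratic, so its Hessian is the constant matrix H = [[-4, -4, 2], [-4, -10, 2], [2, 2, -6]].
Leading principal minors: -4, 24, -120.
Signs alternate −, +, − ⇒ H ≺ 0 ⇒ concave.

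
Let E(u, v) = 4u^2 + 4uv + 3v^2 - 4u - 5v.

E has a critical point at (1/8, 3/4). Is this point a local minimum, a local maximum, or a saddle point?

local minimum

The Hessian of E is constant: H = [[8, 4], [4, 6]].
det(H) = 8·6 − 4² = 32.
det(H) > 0 and tr(H) = 14 > 0, so H is positive definite and the point is a local minimum.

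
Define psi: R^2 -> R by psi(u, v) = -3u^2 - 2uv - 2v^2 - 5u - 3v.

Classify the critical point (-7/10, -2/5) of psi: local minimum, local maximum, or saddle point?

local maximum

The Hessian of psi is constant: H = [[-6, -2], [-2, -4]].
det(H) = (-6)·(-4) − (-2)² = 20.
det(H) > 0 and tr(H) = -10 < 0, so H is negative definite and the point is a local maximum.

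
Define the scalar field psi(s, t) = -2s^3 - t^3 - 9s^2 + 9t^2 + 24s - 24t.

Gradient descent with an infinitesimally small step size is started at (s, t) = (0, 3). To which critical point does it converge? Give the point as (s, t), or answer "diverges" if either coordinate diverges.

psi is separable, so gradient descent decouples: s follows -∂psi/∂s, t follows -∂psi/∂t.
∂psi/∂s = -6(s - 1)(s + 4); at s=0 this is 24, so s decreases.
∂psi/∂t = -3(t - 4)(t - 2); at t=3 this is 3, so t decreases.
s converges to its nearest critical value -4 (a local min of the s-part); t converges to 2. The iterate converges to (-4, 2).

(-4, 2)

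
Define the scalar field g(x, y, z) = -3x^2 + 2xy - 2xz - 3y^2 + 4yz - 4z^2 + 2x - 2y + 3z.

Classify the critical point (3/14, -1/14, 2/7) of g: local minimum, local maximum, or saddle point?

The Hessian is constant: H = [[-6, 2, -2], [2, -6, 4], [-2, 4, -8]].
Leading principal minors: Δ₁ = -6, Δ₂ = 32, Δ₃ = -168.
The minors alternate sign starting negative (−, +, −), so H is negative definite: a local maximum.

local maximum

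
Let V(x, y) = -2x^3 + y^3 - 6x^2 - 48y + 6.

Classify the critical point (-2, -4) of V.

The mixed partial ∂²V/∂x∂y is 0, so the Hessian at any point is diag(V_xx, V_yy) = diag(-12(x + 1), 6y).
At (-2, -4): H = diag(12, -24).
The eigenvalues have opposite signs, so H is indefinite: a saddle point.

saddle point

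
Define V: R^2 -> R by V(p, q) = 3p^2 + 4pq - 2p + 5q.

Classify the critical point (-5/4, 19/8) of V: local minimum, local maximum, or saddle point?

saddle point

The Hessian of V is constant: H = [[6, 4], [4, 0]].
det(H) = 6·0 − 4² = -16.
Since det(H) < 0, H is indefinite and the critical point is a saddle point.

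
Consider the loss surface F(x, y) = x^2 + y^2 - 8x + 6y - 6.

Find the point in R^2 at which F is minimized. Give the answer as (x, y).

(4, -3)

F(x,y) separates as P(x) + Q(y) − 6, so its minimum is min P + min Q − 6.
P'(x) = 2x - 8 vanishes at x ∈ {4}; Q'(y) = 2y + 6 vanishes at y ∈ {-3}.
Local minima of P (where P''>0): P(4)=-16. Local minima of Q: Q(-3)=-9.
So the global minimum of F is P(4) + Q(-3) − 6 = -16 − 9 − 6 = -31, attained at (4, -3).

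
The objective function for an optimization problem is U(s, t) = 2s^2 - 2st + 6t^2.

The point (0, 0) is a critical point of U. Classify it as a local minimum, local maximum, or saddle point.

local minimum

The Hessian of U is constant: H = [[4, -2], [-2, 12]].
det(H) = 4·12 − (-2)² = 44.
det(H) > 0 and tr(H) = 16 > 0, so H is positive definite and the point is a local minimum.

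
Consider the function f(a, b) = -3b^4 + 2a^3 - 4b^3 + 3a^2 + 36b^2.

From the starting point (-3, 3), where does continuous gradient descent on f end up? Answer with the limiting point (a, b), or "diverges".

f is separable, so gradient descent decouples: a follows -∂f/∂a, b follows -∂f/∂b.
∂f/∂a = 6a(a + 1); at a=-3 this is 36, so a decreases.
∂f/∂b = -12b(b - 2)(b + 3); at b=3 this is -216, so b increases.
The a-coordinate has no critical point in that direction and runs off to infinity.

diverges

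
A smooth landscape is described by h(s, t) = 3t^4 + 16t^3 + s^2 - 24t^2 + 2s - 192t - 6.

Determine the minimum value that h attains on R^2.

h(s,t) separates as P(s) + Q(t) − 6, so its minimum is min P + min Q − 6.
P'(s) = 2s + 2 vanishes at s ∈ {-1}; Q'(t) = 12(t - 2)(t + 2)(t + 4) vanishes at t ∈ {-4, -2, 2}.
Local minima of P (where P''>0): P(-1)=-1. Local minima of Q: Q(-4)=128, Q(2)=-304.
So the global minimum of h is P(-1) + Q(2) − 6 = -1 − 304 − 6 = -311, attained at (-1, 2).

-311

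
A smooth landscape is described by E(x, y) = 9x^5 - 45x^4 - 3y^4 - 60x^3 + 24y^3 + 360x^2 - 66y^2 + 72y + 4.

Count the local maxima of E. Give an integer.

4

E separates as a function of x plus a function of y, so ∇E=0 decouples.
∂E/∂x = 45x(x - 4)(x - 2)(x + 2) = 0 at x ∈ {-2, 0, 2, 4}; ∂E/∂y = -12(y - 3)(y - 2)(y - 1) = 0 at y ∈ {1, 2, 3}.
The Hessian is diagonal: diag(E_xx, E_yy). Second derivatives: E_xx(-2)=-2160, E_xx(0)=720, E_xx(2)=-720, E_xx(4)=2160; E_yy(1)=-24, E_yy(2)=12, E_yy(3)=-24.
Local maxima occur where both diagonal entries negative: (-2, 1), (-2, 3), (2, 1), (2, 3). Count: 4.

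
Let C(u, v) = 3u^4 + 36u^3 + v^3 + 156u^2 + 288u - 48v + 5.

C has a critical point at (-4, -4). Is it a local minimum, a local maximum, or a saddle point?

saddle point

The mixed partial ∂²C/∂u∂v is 0, so the Hessian at any point is diag(C_uu, C_vv) = diag(12(3u^2 + 18u + 26), 6v).
At (-4, -4): H = diag(24, -24).
The eigenvalues have opposite signs, so H is indefinite: a saddle point.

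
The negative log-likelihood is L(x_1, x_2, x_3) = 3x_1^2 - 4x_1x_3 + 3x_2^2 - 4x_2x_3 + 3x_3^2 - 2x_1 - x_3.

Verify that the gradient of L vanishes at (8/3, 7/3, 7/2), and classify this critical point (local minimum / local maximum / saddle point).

local minimum

∇L = (6x_1 - 4x_3 - 2, 6x_2 - 4x_3, -4x_1 - 4x_2 + 6x_3 - 1); substituting (8/3, 7/3, 7/2) gives ∇L = (0, 0, 0), so (8/3, 7/3, 7/2) is indeed a critical point.
The Hessian is constant: H = [[6, 0, -4], [0, 6, -4], [-4, -4, 6]].
Leading principal minors: Δ₁ = 6, Δ₂ = 36, Δ₃ = 24.
All leading minors are positive, so H is positive definite: a local minimum.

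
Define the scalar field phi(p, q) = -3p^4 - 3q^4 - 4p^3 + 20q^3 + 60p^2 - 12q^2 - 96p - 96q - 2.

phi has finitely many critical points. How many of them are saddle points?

4

phi separates as a function of p plus a function of q, so ∇phi=0 decouples.
∂phi/∂p = -12(p - 2)(p - 1)(p + 4) = 0 at p ∈ {-4, 1, 2}; ∂phi/∂q = -12(q - 4)(q - 2)(q + 1) = 0 at q ∈ {-1, 2, 4}.
The Hessian is diagonal: diag(phi_pp, phi_qq). Second derivatives: phi_pp(-4)=-360, phi_pp(1)=60, phi_pp(2)=-72; phi_qq(-1)=-180, phi_qq(2)=72, phi_qq(4)=-120.
Saddle points occur where the two diagonal entries have opposite signs: (-4, 2), (1, -1), (1, 4), (2, 2). Count: 4.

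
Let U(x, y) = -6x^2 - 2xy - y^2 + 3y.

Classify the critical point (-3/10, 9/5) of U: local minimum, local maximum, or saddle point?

The Hessian of U is constant: H = [[-12, -2], [-2, -2]].
det(H) = (-12)·(-2) − (-2)² = 20.
det(H) > 0 and tr(H) = -14 < 0, so H is negative definite and the point is a local maximum.

local maximum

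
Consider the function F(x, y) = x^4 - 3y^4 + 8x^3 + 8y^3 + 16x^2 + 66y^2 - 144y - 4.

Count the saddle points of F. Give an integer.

5

F separates as a function of x plus a function of y, so ∇F=0 decouples.
∂F/∂x = 4x(x + 2)(x + 4) = 0 at x ∈ {-4, -2, 0}; ∂F/∂y = -12(y - 4)(y - 1)(y + 3) = 0 at y ∈ {-3, 1, 4}.
The Hessian is diagonal: diag(F_xx, F_yy). Second derivatives: F_xx(-4)=32, F_xx(-2)=-16, F_xx(0)=32; F_yy(-3)=-336, F_yy(1)=144, F_yy(4)=-252.
Saddle points occur where the two diagonal entries have opposite signs: (-4, -3), (-4, 4), (-2, 1), (0, -3), (0, 4). Count: 5.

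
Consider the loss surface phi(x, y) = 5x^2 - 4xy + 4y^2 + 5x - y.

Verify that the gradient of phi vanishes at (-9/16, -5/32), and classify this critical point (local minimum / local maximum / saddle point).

local minimum

∇phi = (10x - 4y + 5, -4x + 8y - 1); substituting (-9/16, -5/32) gives ∇phi = (0, 0), so (-9/16, -5/32) is indeed a critical point.
The Hessian of phi is constant: H = [[10, -4], [-4, 8]].
det(H) = 10·8 − (-4)² = 64.
det(H) > 0 and tr(H) = 18 > 0, so H is positive definite and the point is a local minimum.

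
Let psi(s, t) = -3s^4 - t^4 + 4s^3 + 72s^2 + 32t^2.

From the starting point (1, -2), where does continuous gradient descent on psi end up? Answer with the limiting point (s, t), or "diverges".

(0, 0)

psi is separable, so gradient descent decouples: s follows -∂psi/∂s, t follows -∂psi/∂t.
∂psi/∂s = -12s(s - 4)(s + 3); at s=1 this is 144, so s decreases.
∂psi/∂t = -4t(t - 4)(t + 4); at t=-2 this is -96, so t increases.
s converges to its nearest critical value 0 (a local min of the s-part); t converges to 0. The iterate converges to (0, 0).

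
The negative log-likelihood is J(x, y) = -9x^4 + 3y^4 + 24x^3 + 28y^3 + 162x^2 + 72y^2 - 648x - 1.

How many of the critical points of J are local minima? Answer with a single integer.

2

J separates as a function of x plus a function of y, so ∇J=0 decouples.
∂J/∂x = -36(x - 3)(x - 2)(x + 3) = 0 at x ∈ {-3, 2, 3}; ∂J/∂y = 12y(y + 3)(y + 4) = 0 at y ∈ {-4, -3, 0}.
The Hessian is diagonal: diag(J_xx, J_yy). Second derivatives: J_xx(-3)=-1080, J_xx(2)=180, J_xx(3)=-216; J_yy(-4)=48, J_yy(-3)=-36, J_yy(0)=144.
Local minima occur where both diagonal entries positive: (2, -4), (2, 0). Count: 2.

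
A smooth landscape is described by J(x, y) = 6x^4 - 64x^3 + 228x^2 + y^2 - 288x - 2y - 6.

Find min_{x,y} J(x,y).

J(x,y) separates as P(x) + Q(y) − 6, so its minimum is min P + min Q − 6.
P'(x) = 24(x - 4)(x - 3)(x - 1) vanishes at x ∈ {1, 3, 4}; Q'(y) = 2y - 2 vanishes at y ∈ {1}.
Local minima of P (where P''>0): P(1)=-118, P(4)=-64. Local minima of Q: Q(1)=-1.
So the global minimum of J is P(1) + Q(1) − 6 = -118 − 1 − 6 = -125, attained at (1, 1).

-125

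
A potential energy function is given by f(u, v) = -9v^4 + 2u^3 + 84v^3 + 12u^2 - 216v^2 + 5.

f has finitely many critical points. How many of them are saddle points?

3

f separates as a function of u plus a function of v, so ∇f=0 decouples.
∂f/∂u = 6u(u + 4) = 0 at u ∈ {-4, 0}; ∂f/∂v = -36v(v - 4)(v - 3) = 0 at v ∈ {0, 3, 4}.
The Hessian is diagonal: diag(f_uu, f_vv). Second derivatives: f_uu(-4)=-24, f_uu(0)=24; f_vv(0)=-432, f_vv(3)=108, f_vv(4)=-144.
Saddle points occur where the two diagonal entries have opposite signs: (-4, 3), (0, 0), (0, 4). Count: 3.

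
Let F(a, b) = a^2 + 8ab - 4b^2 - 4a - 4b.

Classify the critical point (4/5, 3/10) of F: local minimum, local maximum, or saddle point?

The Hessian of F is constant: H = [[2, 8], [8, -8]].
det(H) = 2·(-8) − 8² = -80.
Since det(H) < 0, H is indefinite and the critical point is a saddle point.

saddle point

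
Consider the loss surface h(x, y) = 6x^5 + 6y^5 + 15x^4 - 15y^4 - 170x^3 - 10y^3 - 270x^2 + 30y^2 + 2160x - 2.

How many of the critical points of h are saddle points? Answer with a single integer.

8

h separates as a function of x plus a function of y, so ∇h=0 decouples.
∂h/∂x = 30(x - 3)(x - 2)(x + 3)(x + 4) = 0 at x ∈ {-4, -3, 2, 3}; ∂h/∂y = 30y(y - 2)(y - 1)(y + 1) = 0 at y ∈ {-1, 0, 1, 2}.
The Hessian is diagonal: diag(h_xx, h_yy). Second derivatives: h_xx(-4)=-1260, h_xx(-3)=900, h_xx(2)=-900, h_xx(3)=1260; h_yy(-1)=-180, h_yy(0)=60, h_yy(1)=-60, h_yy(2)=180.
Saddle points occur where the two diagonal entries have opposite signs: (-4, 0), (-4, 2), (-3, -1), (-3, 1), (2, 0), (2, 2), (3, -1), (3, 1). Count: 8.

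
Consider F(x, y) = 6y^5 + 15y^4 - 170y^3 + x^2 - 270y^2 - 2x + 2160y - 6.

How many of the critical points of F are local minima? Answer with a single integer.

F separates as a function of x plus a function of y, so ∇F=0 decouples.
∂F/∂x = 2(x - 1) = 0 at x ∈ {1}; ∂F/∂y = 30(y - 3)(y - 2)(y + 3)(y + 4) = 0 at y ∈ {-4, -3, 2, 3}.
The Hessian is diagonal: diag(F_xx, F_yy). Second derivatives: F_xx(1)=2; F_yy(-4)=-1260, F_yy(-3)=900, F_yy(2)=-900, F_yy(3)=1260.
Local minima occur where both diagonal entries positive: (1, -3), (1, 3). Count: 2.

2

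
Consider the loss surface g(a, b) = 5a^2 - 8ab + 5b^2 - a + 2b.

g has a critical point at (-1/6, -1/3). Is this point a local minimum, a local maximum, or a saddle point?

local minimum

The Hessian of g is constant: H = [[10, -8], [-8, 10]].
det(H) = 10·10 − (-8)² = 36.
det(H) > 0 and tr(H) = 20 > 0, so H is positive definite and the point is a local minimum.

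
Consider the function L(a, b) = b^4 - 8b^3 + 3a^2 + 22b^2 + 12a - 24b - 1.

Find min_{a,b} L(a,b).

L(a,b) separates as P(a) + Q(b) − 1, so its minimum is min P + min Q − 1.
P'(a) = 6a + 12 vanishes at a ∈ {-2}; Q'(b) = 4(b - 3)(b - 2)(b - 1) vanishes at b ∈ {1, 2, 3}.
Local minima of P (where P''>0): P(-2)=-12. Local minima of Q: Q(1)=-9, Q(3)=-9.
So the global minimum of L is P(-2) + Q(1) − 1 = -12 − 9 − 1 = -22, attained at (-2, 1).

-22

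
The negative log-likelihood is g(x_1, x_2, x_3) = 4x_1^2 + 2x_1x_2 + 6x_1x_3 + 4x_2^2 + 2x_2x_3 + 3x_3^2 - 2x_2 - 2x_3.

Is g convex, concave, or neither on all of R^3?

convex

g is quadratic, so its Hessian is the constant matrix H = [[8, 2, 6], [2, 8, 2], [6, 2, 6]].
Leading principal minors: 8, 60, 88.
All positive ⇒ H ≻ 0 ⇒ convex.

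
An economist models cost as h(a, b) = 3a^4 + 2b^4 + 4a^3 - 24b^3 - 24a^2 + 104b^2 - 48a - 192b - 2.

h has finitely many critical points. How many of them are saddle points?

4

h separates as a function of a plus a function of b, so ∇h=0 decouples.
∂h/∂a = 12(a - 2)(a + 1)(a + 2) = 0 at a ∈ {-2, -1, 2}; ∂h/∂b = 8(b - 4)(b - 3)(b - 2) = 0 at b ∈ {2, 3, 4}.
The Hessian is diagonal: diag(h_aa, h_bb). Second derivatives: h_aa(-2)=48, h_aa(-1)=-36, h_aa(2)=144; h_bb(2)=16, h_bb(3)=-8, h_bb(4)=16.
Saddle points occur where the two diagonal entries have opposite signs: (-2, 3), (-1, 2), (-1, 4), (2, 3). Count: 4.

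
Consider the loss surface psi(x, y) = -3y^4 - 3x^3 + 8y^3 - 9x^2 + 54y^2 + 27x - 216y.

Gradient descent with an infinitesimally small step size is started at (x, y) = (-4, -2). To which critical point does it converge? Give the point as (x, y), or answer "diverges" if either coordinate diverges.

(-3, 2)

psi is separable, so gradient descent decouples: x follows -∂psi/∂x, y follows -∂psi/∂y.
∂psi/∂x = -9(x - 1)(x + 3); at x=-4 this is -45, so x increases.
∂psi/∂y = -12(y - 3)(y - 2)(y + 3); at y=-2 this is -240, so y increases.
x converges to its nearest critical value -3 (a local min of the x-part); y converges to 2. The iterate converges to (-3, 2).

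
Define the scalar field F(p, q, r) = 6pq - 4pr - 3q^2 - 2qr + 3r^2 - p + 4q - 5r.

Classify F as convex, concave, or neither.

F is quadratic, so its Hessian is the constant matrix H = [[0, 6, -4], [6, -6, -2], [-4, -2, 6]].
Leading principal minors: 0, -36, -24.
Neither pattern holds ⇒ H is indefinite ⇒ neither convex nor concave.

neither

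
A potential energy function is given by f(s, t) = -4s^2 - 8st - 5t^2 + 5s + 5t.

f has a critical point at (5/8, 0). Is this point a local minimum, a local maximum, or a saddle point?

local maximum

The Hessian of f is constant: H = [[-8, -8], [-8, -10]].
det(H) = (-8)·(-10) − (-8)² = 16.
det(H) > 0 and tr(H) = -18 < 0, so H is negative definite and the point is a local maximum.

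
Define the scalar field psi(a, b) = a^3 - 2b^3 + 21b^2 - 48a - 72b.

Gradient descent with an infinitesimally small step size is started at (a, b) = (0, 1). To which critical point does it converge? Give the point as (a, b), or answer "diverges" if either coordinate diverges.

psi is separable, so gradient descent decouples: a follows -∂psi/∂a, b follows -∂psi/∂b.
∂psi/∂a = 3(a - 4)(a + 4); at a=0 this is -48, so a increases.
∂psi/∂b = -6(b - 4)(b - 3); at b=1 this is -36, so b increases.
a converges to its nearest critical value 4 (a local min of the a-part); b converges to 3. The iterate converges to (4, 3).

(4, 3)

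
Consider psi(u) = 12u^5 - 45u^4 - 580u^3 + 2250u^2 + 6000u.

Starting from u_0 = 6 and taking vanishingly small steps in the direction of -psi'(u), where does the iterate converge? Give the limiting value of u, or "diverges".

5

psi'(u) = 60(u - 5)(u - 4)(u + 1)(u + 5), so psi'(6) = 9240.
Gradient descent moves in the -psi' direction, i.e. u is decreasing.
The nearest critical point in that direction is u = 5, where psi'' = 3600 > 0 (a local minimum). The iterate converges there.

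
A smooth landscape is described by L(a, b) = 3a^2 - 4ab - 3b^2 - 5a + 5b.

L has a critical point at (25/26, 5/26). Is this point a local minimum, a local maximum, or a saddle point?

The Hessian of L is constant: H = [[6, -4], [-4, -6]].
det(H) = 6·(-6) − (-4)² = -52.
Since det(H) < 0, H is indefinite and the critical point is a saddle point.

saddle point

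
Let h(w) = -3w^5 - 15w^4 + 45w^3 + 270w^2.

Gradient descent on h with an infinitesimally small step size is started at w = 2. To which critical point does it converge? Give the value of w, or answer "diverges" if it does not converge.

h'(w) = -15w(w - 3)(w + 3)(w + 4), so h'(2) = 900.
Gradient descent moves in the -h' direction, i.e. w is decreasing.
The nearest critical point in that direction is w = 0, where h'' = 540 > 0 (a local minimum). The iterate converges there.

0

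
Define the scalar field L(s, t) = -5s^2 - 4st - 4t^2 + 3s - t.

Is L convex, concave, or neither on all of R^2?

L is quadratic, so its Hessian is the constant matrix H = [[-10, -4], [-4, -8]].
det(H) = 64, tr(H) = -18.
det(H) > 0 and tr(H) < 0, so H is negative definite everywhere: concave.

concave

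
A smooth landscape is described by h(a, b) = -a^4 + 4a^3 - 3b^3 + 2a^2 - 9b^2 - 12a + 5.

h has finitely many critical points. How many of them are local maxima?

h separates as a function of a plus a function of b, so ∇h=0 decouples.
∂h/∂a = -4(a - 3)(a - 1)(a + 1) = 0 at a ∈ {-1, 1, 3}; ∂h/∂b = -9b(b + 2) = 0 at b ∈ {-2, 0}.
The Hessian is diagonal: diag(h_aa, h_bb). Second derivatives: h_aa(-1)=-32, h_aa(1)=16, h_aa(3)=-32; h_bb(-2)=18, h_bb(0)=-18.
Local maxima occur where both diagonal entries negative: (-1, 0), (3, 0). Count: 2.

2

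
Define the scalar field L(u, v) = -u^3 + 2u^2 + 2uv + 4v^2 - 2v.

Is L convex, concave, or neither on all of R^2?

The term -u^3 is cubic, so the Hessian is not constant.
∂²L/∂u² = -6u + 4, which takes both signs as u varies (negative for sufficiently large u). A diagonal entry of the Hessian changing sign means the Hessian is neither positive- nor negative-semidefinite on all of R^2.

neither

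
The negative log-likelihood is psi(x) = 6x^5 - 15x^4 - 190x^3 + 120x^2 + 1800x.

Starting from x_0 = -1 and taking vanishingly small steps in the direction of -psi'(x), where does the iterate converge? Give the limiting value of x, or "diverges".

-2

psi'(x) = 30(x - 5)(x - 2)(x + 2)(x + 3), so psi'(-1) = 1080.
Gradient descent moves in the -psi' direction, i.e. x is decreasing.
The nearest critical point in that direction is x = -2, where psi'' = 840 > 0 (a local minimum). The iterate converges there.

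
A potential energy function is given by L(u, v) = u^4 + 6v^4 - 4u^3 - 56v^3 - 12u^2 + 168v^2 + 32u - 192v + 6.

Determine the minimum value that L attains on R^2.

L(u,v) separates as P(u) + Q(v) + 6, so its minimum is min P + min Q + 6.
P'(u) = 4(u - 4)(u - 1)(u + 2) vanishes at u ∈ {-2, 1, 4}; Q'(v) = 24(v - 4)(v - 2)(v - 1) vanishes at v ∈ {1, 2, 4}.
Local minima of P (where P''>0): P(-2)=-64, P(4)=-64. Local minima of Q: Q(1)=-74, Q(4)=-128.
So the global minimum of L is P(-2) + Q(4) + 6 = -64 − 128 + 6 = -186, attained at (-2, 4).

-186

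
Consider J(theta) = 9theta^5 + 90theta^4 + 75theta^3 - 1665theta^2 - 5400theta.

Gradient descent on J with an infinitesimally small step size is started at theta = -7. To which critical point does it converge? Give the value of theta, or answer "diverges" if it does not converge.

J'(theta) = 45(theta - 3)(theta + 2)(theta + 4)(theta + 5), so J'(-7) = 13500.
Gradient descent moves in the -J' direction, i.e. theta is decreasing.
There is no critical point below theta=-7, and J' keeps the same sign, so the iterate runs off to −∞.

diverges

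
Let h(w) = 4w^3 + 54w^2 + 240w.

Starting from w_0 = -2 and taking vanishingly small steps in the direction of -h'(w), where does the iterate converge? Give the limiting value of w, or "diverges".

-4

h'(w) = 12(w + 4)(w + 5), so h'(-2) = 72.
Gradient descent moves in the -h' direction, i.e. w is decreasing.
The nearest critical point in that direction is w = -4, where h'' = 12 > 0 (a local minimum). The iterate converges there.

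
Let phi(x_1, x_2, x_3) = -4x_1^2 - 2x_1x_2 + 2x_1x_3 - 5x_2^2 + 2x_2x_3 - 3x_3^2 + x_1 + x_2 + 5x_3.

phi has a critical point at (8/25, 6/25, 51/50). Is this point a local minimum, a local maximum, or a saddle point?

The Hessian is constant: H = [[-8, -2, 2], [-2, -10, 2], [2, 2, -6]].
Leading principal minors: Δ₁ = -8, Δ₂ = 76, Δ₃ = -400.
The minors alternate sign starting negative (−, +, −), so H is negative definite: a local maximum.

local maximum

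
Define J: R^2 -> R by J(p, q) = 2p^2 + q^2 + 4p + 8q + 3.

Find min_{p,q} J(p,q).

J(p,q) separates as A(p) + B(q) + 3, so its minimum is min A + min B + 3.
A'(p) = 4p + 4 vanishes at p ∈ {-1}; B'(q) = 2q + 8 vanishes at q ∈ {-4}.
Local minima of A (where A''>0): A(-1)=-2. Local minima of B: B(-4)=-16.
So the global minimum of J is A(-1) + B(-4) + 3 = -2 − 16 + 3 = -15, attained at (-1, -4).

-15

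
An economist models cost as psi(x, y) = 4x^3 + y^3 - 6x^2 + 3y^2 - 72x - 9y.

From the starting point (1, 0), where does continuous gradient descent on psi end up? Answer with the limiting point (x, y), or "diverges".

psi is separable, so gradient descent decouples: x follows -∂psi/∂x, y follows -∂psi/∂y.
∂psi/∂x = 12(x - 3)(x + 2); at x=1 this is -72, so x increases.
∂psi/∂y = 3(y - 1)(y + 3); at y=0 this is -9, so y increases.
x converges to its nearest critical value 3 (a local min of the x-part); y converges to 1. The iterate converges to (3, 1).

(3, 1)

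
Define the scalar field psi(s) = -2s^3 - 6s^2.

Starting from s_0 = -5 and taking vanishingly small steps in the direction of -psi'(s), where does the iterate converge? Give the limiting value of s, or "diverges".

psi'(s) = -6s(s + 2), so psi'(-5) = -90.
Gradient descent moves in the -psi' direction, i.e. s is increasing.
The nearest critical point in that direction is s = -2, where psi'' = 12 > 0 (a local minimum). The iterate converges there.

-2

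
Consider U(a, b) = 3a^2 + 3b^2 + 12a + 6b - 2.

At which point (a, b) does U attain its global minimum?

(-2, -1)

U(a,b) separates as P(a) + Q(b) − 2, so its minimum is min P + min Q − 2.
P'(a) = 6a + 12 vanishes at a ∈ {-2}; Q'(b) = 6b + 6 vanishes at b ∈ {-1}.
Local minima of P (where P''>0): P(-2)=-12. Local minima of Q: Q(-1)=-3.
So the global minimum of U is P(-2) + Q(-1) − 2 = -12 − 3 − 2 = -17, attained at (-2, -1).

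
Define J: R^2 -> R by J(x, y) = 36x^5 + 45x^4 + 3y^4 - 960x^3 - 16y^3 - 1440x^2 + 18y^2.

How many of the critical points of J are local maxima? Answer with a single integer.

2

J separates as a function of x plus a function of y, so ∇J=0 decouples.
∂J/∂x = 180x(x - 4)(x + 1)(x + 4) = 0 at x ∈ {-4, -1, 0, 4}; ∂J/∂y = 12y(y - 3)(y - 1) = 0 at y ∈ {0, 1, 3}.
The Hessian is diagonal: diag(J_xx, J_yy). Second derivatives: J_xx(-4)=-17280, J_xx(-1)=2700, J_xx(0)=-2880, J_xx(4)=28800; J_yy(0)=36, J_yy(1)=-24, J_yy(3)=72.
Local maxima occur where both diagonal entries negative: (-4, 1), (0, 1). Count: 2.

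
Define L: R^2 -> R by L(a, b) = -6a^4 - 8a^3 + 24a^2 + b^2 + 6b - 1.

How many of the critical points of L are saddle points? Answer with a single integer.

L separates as a function of a plus a function of b, so ∇L=0 decouples.
∂L/∂a = -24a(a - 1)(a + 2) = 0 at a ∈ {-2, 0, 1}; ∂L/∂b = 2(b + 3) = 0 at b ∈ {-3}.
The Hessian is diagonal: diag(L_aa, L_bb). Second derivatives: L_aa(-2)=-144, L_aa(0)=48, L_aa(1)=-72; L_bb(-3)=2.
Saddle points occur where the two diagonal entries have opposite signs: (-2, -3), (1, -3). Count: 2.

2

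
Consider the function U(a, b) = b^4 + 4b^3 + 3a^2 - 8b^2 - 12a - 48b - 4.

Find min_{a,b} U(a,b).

U(a,b) separates as P(a) + Q(b) − 4, so its minimum is min P + min Q − 4.
P'(a) = 6a - 12 vanishes at a ∈ {2}; Q'(b) = 4(b - 2)(b + 2)(b + 3) vanishes at b ∈ {-3, -2, 2}.
Local minima of P (where P''>0): P(2)=-12. Local minima of Q: Q(-3)=45, Q(2)=-80.
So the global minimum of U is P(2) + Q(2) − 4 = -12 − 80 − 4 = -96, attained at (2, 2).

-96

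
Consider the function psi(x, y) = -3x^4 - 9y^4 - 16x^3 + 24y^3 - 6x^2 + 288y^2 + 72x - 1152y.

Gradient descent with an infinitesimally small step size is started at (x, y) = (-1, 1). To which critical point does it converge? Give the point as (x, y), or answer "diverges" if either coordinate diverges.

(-2, 2)

psi is separable, so gradient descent decouples: x follows -∂psi/∂x, y follows -∂psi/∂y.
∂psi/∂x = -12(x - 1)(x + 2)(x + 3); at x=-1 this is 48, so x decreases.
∂psi/∂y = -36(y - 4)(y - 2)(y + 4); at y=1 this is -540, so y increases.
x converges to its nearest critical value -2 (a local min of the x-part); y converges to 2. The iterate converges to (-2, 2).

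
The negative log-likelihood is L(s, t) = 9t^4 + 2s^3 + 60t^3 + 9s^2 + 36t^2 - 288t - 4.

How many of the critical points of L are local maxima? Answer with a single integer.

L separates as a function of s plus a function of t, so ∇L=0 decouples.
∂L/∂s = 6s(s + 3) = 0 at s ∈ {-3, 0}; ∂L/∂t = 36(t - 1)(t + 2)(t + 4) = 0 at t ∈ {-4, -2, 1}.
The Hessian is diagonal: diag(L_ss, L_tt). Second derivatives: L_ss(-3)=-18, L_ss(0)=18; L_tt(-4)=360, L_tt(-2)=-216, L_tt(1)=540.
Local maxima occur where both diagonal entries negative: (-3, -2). Count: 1.

1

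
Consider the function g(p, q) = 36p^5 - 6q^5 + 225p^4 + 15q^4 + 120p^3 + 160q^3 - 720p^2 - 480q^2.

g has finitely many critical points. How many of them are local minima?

g separates as a function of p plus a function of q, so ∇g=0 decouples.
∂g/∂p = 180p(p - 1)(p + 2)(p + 4) = 0 at p ∈ {-4, -2, 0, 1}; ∂g/∂q = -30q(q - 4)(q - 2)(q + 4) = 0 at q ∈ {-4, 0, 2, 4}.
The Hessian is diagonal: diag(g_pp, g_qq). Second derivatives: g_pp(-4)=-7200, g_pp(-2)=2160, g_pp(0)=-1440, g_pp(1)=2700; g_qq(-4)=5760, g_qq(0)=-960, g_qq(2)=720, g_qq(4)=-1920.
Local minima occur where both diagonal entries positive: (-2, -4), (-2, 2), (1, -4), (1, 2). Count: 4.

4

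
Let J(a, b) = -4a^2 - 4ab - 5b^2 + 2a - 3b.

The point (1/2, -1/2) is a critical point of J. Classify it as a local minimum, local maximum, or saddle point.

The Hessian of J is constant: H = [[-8, -4], [-4, -10]].
det(H) = (-8)·(-10) − (-4)² = 64.
det(H) > 0 and tr(H) = -18 < 0, so H is negative definite and the point is a local maximum.

local maximum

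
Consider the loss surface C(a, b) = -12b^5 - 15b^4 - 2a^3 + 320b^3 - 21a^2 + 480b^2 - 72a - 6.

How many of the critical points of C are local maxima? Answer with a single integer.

C separates as a function of a plus a function of b, so ∇C=0 decouples.
∂C/∂a = -6(a + 3)(a + 4) = 0 at a ∈ {-4, -3}; ∂C/∂b = -60b(b - 4)(b + 1)(b + 4) = 0 at b ∈ {-4, -1, 0, 4}.
The Hessian is diagonal: diag(C_aa, C_bb). Second derivatives: C_aa(-4)=6, C_aa(-3)=-6; C_bb(-4)=5760, C_bb(-1)=-900, C_bb(0)=960, C_bb(4)=-9600.
Local maxima occur where both diagonal entries negative: (-3, -1), (-3, 4). Count: 2.

2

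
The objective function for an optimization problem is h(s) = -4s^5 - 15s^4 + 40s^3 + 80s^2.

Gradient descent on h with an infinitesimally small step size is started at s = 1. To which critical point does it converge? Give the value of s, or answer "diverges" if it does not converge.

0

h'(s) = -20s(s - 2)(s + 1)(s + 4), so h'(1) = 200.
Gradient descent moves in the -h' direction, i.e. s is decreasing.
The nearest critical point in that direction is s = 0, where h'' = 160 > 0 (a local minimum). The iterate converges there.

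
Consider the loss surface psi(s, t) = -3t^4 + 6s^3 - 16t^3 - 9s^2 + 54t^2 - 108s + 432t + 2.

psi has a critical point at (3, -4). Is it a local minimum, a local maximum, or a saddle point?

The mixed partial ∂²psi/∂s∂t is 0, so the Hessian at any point is diag(psi_ss, psi_tt) = diag(18(2s - 1), 12(-3t^2 - 8t + 9)).
At (3, -4): H = diag(90, -84).
The eigenvalues have opposite signs, so H is indefinite: a saddle point.

saddle point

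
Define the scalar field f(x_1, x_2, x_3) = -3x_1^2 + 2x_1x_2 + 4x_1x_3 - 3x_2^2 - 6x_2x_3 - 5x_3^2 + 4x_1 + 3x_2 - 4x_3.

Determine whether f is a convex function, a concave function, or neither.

f is quadratic, so its Hessian is the constant matrix H = [[-6, 2, 4], [2, -6, -6], [4, -6, -10]].
Leading principal minors: -6, 32, -104.
Signs alternate −, +, − ⇒ H ≺ 0 ⇒ concave.

concave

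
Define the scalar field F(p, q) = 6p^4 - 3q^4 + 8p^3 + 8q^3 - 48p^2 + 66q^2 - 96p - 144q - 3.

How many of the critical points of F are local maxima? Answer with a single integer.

2

F separates as a function of p plus a function of q, so ∇F=0 decouples.
∂F/∂p = 24(p - 2)(p + 1)(p + 2) = 0 at p ∈ {-2, -1, 2}; ∂F/∂q = -12(q - 4)(q - 1)(q + 3) = 0 at q ∈ {-3, 1, 4}.
The Hessian is diagonal: diag(F_pp, F_qq). Second derivatives: F_pp(-2)=96, F_pp(-1)=-72, F_pp(2)=288; F_qq(-3)=-336, F_qq(1)=144, F_qq(4)=-252.
Local maxima occur where both diagonal entries negative: (-1, -3), (-1, 4). Count: 2.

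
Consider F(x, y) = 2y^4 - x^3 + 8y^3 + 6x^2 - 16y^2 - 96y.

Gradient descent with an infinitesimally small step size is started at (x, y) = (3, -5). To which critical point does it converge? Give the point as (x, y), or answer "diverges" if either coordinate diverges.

F is separable, so gradient descent decouples: x follows -∂F/∂x, y follows -∂F/∂y.
∂F/∂x = -3x(x - 4); at x=3 this is 9, so x decreases.
∂F/∂y = 8(y - 2)(y + 2)(y + 3); at y=-5 this is -336, so y increases.
x converges to its nearest critical value 0 (a local min of the x-part); y converges to -3. The iterate converges to (0, -3).

(0, -3)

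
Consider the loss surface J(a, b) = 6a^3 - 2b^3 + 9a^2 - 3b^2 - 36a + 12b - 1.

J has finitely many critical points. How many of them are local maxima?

J separates as a function of a plus a function of b, so ∇J=0 decouples.
∂J/∂a = 18(a - 1)(a + 2) = 0 at a ∈ {-2, 1}; ∂J/∂b = -6(b - 1)(b + 2) = 0 at b ∈ {-2, 1}.
The Hessian is diagonal: diag(J_aa, J_bb). Second derivatives: J_aa(-2)=-54, J_aa(1)=54; J_bb(-2)=18, J_bb(1)=-18.
Local maxima occur where both diagonal entries negative: (-2, 1). Count: 1.

1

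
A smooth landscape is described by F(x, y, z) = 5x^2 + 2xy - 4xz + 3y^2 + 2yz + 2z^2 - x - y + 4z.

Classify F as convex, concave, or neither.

convex

F is quadratic, so its Hessian is the constant matrix H = [[10, 2, -4], [2, 6, 2], [-4, 2, 4]].
Leading principal minors: 10, 56, 56.
All positive ⇒ H ≻ 0 ⇒ convex.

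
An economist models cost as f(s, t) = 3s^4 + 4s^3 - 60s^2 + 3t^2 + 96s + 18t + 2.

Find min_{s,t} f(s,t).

-857

f(s,t) separates as P(s) + Q(t) + 2, so its minimum is min P + min Q + 2.
P'(s) = 12(s - 2)(s - 1)(s + 4) vanishes at s ∈ {-4, 1, 2}; Q'(t) = 6(t + 3) vanishes at t ∈ {-3}.
Local minima of P (where P''>0): P(-4)=-832, P(2)=32. Local minima of Q: Q(-3)=-27.
So the global minimum of f is P(-4) + Q(-3) + 2 = -832 − 27 + 2 = -857, attained at (-4, -3).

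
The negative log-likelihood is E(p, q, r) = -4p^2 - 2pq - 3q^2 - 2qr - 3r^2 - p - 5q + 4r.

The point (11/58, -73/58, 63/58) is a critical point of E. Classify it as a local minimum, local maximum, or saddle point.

The Hessian is constant: H = [[-8, -2, 0], [-2, -6, -2], [0, -2, -6]].
Leading principal minors: Δ₁ = -8, Δ₂ = 44, Δ₃ = -232.
The minors alternate sign starting negative (−, +, −), so H is negative definite: a local maximum.

local maximum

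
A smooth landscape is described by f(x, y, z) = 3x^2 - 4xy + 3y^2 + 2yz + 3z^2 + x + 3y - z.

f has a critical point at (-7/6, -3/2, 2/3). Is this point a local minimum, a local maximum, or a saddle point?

local minimum

The Hessian is constant: H = [[6, -4, 0], [-4, 6, 2], [0, 2, 6]].
Leading principal minors: Δ₁ = 6, Δ₂ = 20, Δ₃ = 96.
All leading minors are positive, so H is positive definite: a local minimum.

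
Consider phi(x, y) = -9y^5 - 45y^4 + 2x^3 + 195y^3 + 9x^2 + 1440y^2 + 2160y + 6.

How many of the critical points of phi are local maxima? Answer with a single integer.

phi separates as a function of x plus a function of y, so ∇phi=0 decouples.
∂phi/∂x = 6x(x + 3) = 0 at x ∈ {-3, 0}; ∂phi/∂y = -45(y - 4)(y + 1)(y + 3)(y + 4) = 0 at y ∈ {-4, -3, -1, 4}.
The Hessian is diagonal: diag(phi_xx, phi_yy). Second derivatives: phi_xx(-3)=-18, phi_xx(0)=18; phi_yy(-4)=1080, phi_yy(-3)=-630, phi_yy(-1)=1350, phi_yy(4)=-12600.
Local maxima occur where both diagonal entries negative: (-3, -3), (-3, 4). Count: 2.

2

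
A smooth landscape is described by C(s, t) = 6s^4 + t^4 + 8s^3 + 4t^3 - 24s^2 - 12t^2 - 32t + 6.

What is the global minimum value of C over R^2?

-122

C(s,t) separates as P(s) + Q(t) + 6, so its minimum is min P + min Q + 6.
P'(s) = 24s(s - 1)(s + 2) vanishes at s ∈ {-2, 0, 1}; Q'(t) = 4(t - 2)(t + 1)(t + 4) vanishes at t ∈ {-4, -1, 2}.
Local minima of P (where P''>0): P(-2)=-64, P(1)=-10. Local minima of Q: Q(-4)=-64, Q(2)=-64.
So the global minimum of C is P(-2) + Q(-4) + 6 = -64 − 64 + 6 = -122, attained at (-2, -4).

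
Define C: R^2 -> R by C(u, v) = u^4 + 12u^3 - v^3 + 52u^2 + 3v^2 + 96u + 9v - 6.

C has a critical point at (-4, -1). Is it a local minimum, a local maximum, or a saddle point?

local minimum

The mixed partial ∂²C/∂u∂v is 0, so the Hessian at any point is diag(C_uu, C_vv) = diag(4(3u^2 + 18u + 26), 6(-v + 1)).
At (-4, -1): H = diag(8, 12).
Both eigenvalues are positive, so H is positive definite: a local minimum.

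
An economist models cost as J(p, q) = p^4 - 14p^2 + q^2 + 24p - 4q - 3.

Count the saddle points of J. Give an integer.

1

J separates as a function of p plus a function of q, so ∇J=0 decouples.
∂J/∂p = 4(p - 2)(p - 1)(p + 3) = 0 at p ∈ {-3, 1, 2}; ∂J/∂q = 2(q - 2) = 0 at q ∈ {2}.
The Hessian is diagonal: diag(J_pp, J_qq). Second derivatives: J_pp(-3)=80, J_pp(1)=-16, J_pp(2)=20; J_qq(2)=2.
Saddle points occur where the two diagonal entries have opposite signs: (1, 2). Count: 1.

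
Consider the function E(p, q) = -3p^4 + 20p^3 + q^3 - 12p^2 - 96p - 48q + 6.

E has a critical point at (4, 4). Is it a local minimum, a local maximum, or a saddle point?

saddle point

The mixed partial ∂²E/∂p∂q is 0, so the Hessian at any point is diag(E_pp, E_qq) = diag(12(-3p^2 + 10p - 2), 6q).
At (4, 4): H = diag(-120, 24).
The eigenvalues have opposite signs, so H is indefinite: a saddle point.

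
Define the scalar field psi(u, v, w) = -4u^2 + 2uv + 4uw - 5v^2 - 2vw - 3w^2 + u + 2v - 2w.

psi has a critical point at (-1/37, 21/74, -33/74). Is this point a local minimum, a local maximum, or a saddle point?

The Hessian is constant: H = [[-8, 2, 4], [2, -10, -2], [4, -2, -6]].
Leading principal minors: Δ₁ = -8, Δ₂ = 76, Δ₃ = -296.
The minors alternate sign starting negative (−, +, −), so H is negative definite: a local maximum.

local maximum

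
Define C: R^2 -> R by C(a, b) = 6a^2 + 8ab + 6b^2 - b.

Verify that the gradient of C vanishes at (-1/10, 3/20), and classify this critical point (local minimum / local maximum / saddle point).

local minimum

∇C = (12a + 8b, 8a + 12b - 1); substituting (-1/10, 3/20) gives ∇C = (0, 0), so (-1/10, 3/20) is indeed a critical point.
The Hessian of C is constant: H = [[12, 8], [8, 12]].
det(H) = 12·12 − 8² = 80.
det(H) > 0 and tr(H) = 24 > 0, so H is positive definite and the point is a local minimum.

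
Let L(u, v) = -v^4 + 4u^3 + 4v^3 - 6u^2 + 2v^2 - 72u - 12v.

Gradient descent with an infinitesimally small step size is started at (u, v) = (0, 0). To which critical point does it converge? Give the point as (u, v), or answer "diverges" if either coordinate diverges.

(3, 1)

L is separable, so gradient descent decouples: u follows -∂L/∂u, v follows -∂L/∂v.
∂L/∂u = 12(u - 3)(u + 2); at u=0 this is -72, so u increases.
∂L/∂v = -4(v - 3)(v - 1)(v + 1); at v=0 this is -12, so v increases.
u converges to its nearest critical value 3 (a local min of the u-part); v converges to 1. The iterate converges to (3, 1).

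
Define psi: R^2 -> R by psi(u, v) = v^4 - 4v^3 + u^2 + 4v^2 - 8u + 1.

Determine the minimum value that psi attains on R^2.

psi(u,v) separates as P(u) + Q(v) + 1, so its minimum is min P + min Q + 1.
P'(u) = 2u - 8 vanishes at u ∈ {4}; Q'(v) = 4v(v - 2)(v - 1) vanishes at v ∈ {0, 1, 2}.
Local minima of P (where P''>0): P(4)=-16. Local minima of Q: Q(0)=0, Q(2)=0.
So the global minimum of psi is P(4) + Q(0) + 1 = -16 + 0 + 1 = -15, attained at (4, 0).

-15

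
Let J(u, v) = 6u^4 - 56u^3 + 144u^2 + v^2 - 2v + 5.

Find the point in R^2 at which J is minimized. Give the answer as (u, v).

(0, 1)

J(u,v) separates as P(u) + Q(v) + 5, so its minimum is min P + min Q + 5.
P'(u) = 24u(u - 4)(u - 3) vanishes at u ∈ {0, 3, 4}; Q'(v) = 2v - 2 vanishes at v ∈ {1}.
Local minima of P (where P''>0): P(0)=0, P(4)=256. Local minima of Q: Q(1)=-1.
So the global minimum of J is P(0) + Q(1) + 5 = 0 − 1 + 5 = 4, attained at (0, 1).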